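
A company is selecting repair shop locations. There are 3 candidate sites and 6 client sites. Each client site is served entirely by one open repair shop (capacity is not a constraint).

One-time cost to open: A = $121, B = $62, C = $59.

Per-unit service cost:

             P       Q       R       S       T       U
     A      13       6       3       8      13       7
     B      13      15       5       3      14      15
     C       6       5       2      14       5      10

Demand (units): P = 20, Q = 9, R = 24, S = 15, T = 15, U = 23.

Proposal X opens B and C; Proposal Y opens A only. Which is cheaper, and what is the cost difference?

Proposal X is cheaper by 299.

Proposal X: {B, C}: P→C 6·20=120, Q→C 5·9=45, R→C 2·24=48, S→B 3·15=45, T→C 5·15=75, U→C 10·23=230. Service 563; fixed 121; total 684.
Proposal Y: {A}: P→A 13·20=260, Q→A 6·9=54, R→A 3·24=72, S→A 8·15=120, T→A 13·15=195, U→A 7·23=161. Service 862; fixed 121; total 983.
Difference: |684 − 983| = 299.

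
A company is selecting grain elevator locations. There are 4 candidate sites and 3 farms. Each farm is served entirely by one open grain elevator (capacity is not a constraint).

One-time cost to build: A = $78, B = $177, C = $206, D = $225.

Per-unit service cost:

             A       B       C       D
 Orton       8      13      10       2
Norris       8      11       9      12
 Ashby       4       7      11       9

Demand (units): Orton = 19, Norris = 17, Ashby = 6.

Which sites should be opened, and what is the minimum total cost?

For any fixed open set, each farm goes to its cheapest open site; total = fixed + service.
{A}: Orton→A 8·19=152, Norris→A 8·17=136, Ashby→A 4·6=24. Service 312; fixed 78; total 390.
{A, D}: Orton→D 2·19=38, Norris→A 8·17=136, Ashby→A 4·6=24. Service 198; fixed 303; total 501.
{D}: service 296 + fixed 225 = 521
{A, B, C, D}: Orton→D 2·19=38, Norris→A 8·17=136, Ashby→A 4·6=24. Service 198; fixed 686; total 884.
(All 15 nonempty subsets were checked; A only is lowest.)

Open A only; minimum total cost 390.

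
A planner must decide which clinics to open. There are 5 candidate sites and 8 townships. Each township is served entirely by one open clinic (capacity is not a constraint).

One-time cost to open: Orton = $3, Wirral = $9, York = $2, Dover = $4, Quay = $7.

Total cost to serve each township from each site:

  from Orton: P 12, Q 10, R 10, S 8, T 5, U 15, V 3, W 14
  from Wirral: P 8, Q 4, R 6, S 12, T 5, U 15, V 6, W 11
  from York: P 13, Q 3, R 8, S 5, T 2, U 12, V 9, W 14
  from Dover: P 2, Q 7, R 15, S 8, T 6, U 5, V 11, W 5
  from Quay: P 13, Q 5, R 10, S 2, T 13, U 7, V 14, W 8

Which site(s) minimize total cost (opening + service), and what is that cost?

For any fixed open set, each township goes to its cheapest open site; total = fixed + service.
{Orton, York, Dover}: P→Dover 2, Q→York 3, R→York 8, S→York 5, T→York 2, U→Dover 5, V→Orton 3, W→Dover 5. Service 33; fixed 9; total 42.
{York, Dover}: service 39 + fixed 6 = 45
{Orton, York, Dover, Quay}: service 30 + fixed 16 = 46
{Orton, Wirral, York, Dover, Quay}: P→Dover 2, Q→York 3, R→Wirral 6, S→Quay 2, T→York 2, U→Dover 5, V→Orton 3, W→Dover 5. Service 28; fixed 25; total 53.
No other subset beats 42.

Open Orton, York and Dover; minimum total cost 42.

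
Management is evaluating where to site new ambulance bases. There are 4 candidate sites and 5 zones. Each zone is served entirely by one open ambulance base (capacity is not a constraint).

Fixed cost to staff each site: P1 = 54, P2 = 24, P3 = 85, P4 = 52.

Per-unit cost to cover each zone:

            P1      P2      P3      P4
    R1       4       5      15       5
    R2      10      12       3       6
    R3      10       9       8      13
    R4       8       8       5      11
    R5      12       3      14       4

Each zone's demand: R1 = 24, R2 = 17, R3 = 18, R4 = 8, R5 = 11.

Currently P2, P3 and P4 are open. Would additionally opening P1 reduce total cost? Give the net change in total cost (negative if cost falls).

Current service cost with {P2, P3, P4}: 388.
Adding P1: each zone re-picks its cheapest; new service cost 364, saving 24.
Extra fixed cost: 54. Net change = 54 − 24 = 30.
(Totals: 549 → 579.)

No — net change +30 (cost rises by 30).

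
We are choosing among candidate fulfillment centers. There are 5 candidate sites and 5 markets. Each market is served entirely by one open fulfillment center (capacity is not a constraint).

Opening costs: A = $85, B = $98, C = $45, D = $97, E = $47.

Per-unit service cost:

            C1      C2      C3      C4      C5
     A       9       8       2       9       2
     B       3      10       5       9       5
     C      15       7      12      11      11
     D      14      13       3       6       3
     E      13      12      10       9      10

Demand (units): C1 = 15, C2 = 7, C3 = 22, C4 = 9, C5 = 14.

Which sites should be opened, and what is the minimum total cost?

For any fixed open set, each market goes to its cheapest open site; total = fixed + service.
{A}: C1→A 9·15=135, C2→A 8·7=56, C3→A 2·22=44, C4→A 9·9=81, C5→A 2·14=28. Service 344; fixed 85; total 429.
{A, B}: service 254 + fixed 183 = 437
{A, C}: service 337 + fixed 130 = 467
{A, B, C, D, E}: service 220 + fixed 372 = 592
No other subset beats 429.

Open A only; minimum total cost 429.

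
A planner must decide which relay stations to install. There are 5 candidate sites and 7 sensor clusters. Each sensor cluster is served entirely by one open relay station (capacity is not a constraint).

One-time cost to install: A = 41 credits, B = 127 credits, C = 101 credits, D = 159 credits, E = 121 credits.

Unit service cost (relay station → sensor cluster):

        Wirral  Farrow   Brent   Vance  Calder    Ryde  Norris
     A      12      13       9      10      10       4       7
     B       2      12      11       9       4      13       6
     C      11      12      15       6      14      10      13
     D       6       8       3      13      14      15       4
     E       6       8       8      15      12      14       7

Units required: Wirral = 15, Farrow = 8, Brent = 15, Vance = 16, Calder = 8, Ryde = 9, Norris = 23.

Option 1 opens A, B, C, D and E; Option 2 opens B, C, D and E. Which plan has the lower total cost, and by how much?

Option 1: {A, B, C, D, E}: Wirral→B 2·15=30, Farrow→D 8·8=64, Brent→D 3·15=45, Vance→C 6·16=96, Calder→B 4·8=32, Ryde→A 4·9=36, Norris→D 4·23=92. Service 395; fixed 549; total 944.
Option 2: {B, C, D, E}: Wirral→B 2·15=30, Farrow→D 8·8=64, Brent→D 3·15=45, Vance→C 6·16=96, Calder→B 4·8=32, Ryde→C 10·9=90, Norris→D 4·23=92. Service 449; fixed 508; total 957.
Difference: |944 − 957| = 13.

Option 1 is cheaper by 13.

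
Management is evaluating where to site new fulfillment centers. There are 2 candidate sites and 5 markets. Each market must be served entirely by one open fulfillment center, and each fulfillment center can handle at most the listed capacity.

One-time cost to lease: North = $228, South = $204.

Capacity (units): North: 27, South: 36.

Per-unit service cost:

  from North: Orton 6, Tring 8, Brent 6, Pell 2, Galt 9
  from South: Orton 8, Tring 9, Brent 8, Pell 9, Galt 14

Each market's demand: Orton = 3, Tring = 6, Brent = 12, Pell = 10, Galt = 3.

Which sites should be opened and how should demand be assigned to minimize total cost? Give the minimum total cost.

Minimum total cost: 510

Open {South}: Orton→South 8·3=24, Tring→South 9·6=54, Brent→South 8·12=96, Pell→South 9·10=90, Galt→South 14·3=42.
Loads: South carries 34/36. Service 306; fixed 204; total 510.
Next best feasible plan costs 629.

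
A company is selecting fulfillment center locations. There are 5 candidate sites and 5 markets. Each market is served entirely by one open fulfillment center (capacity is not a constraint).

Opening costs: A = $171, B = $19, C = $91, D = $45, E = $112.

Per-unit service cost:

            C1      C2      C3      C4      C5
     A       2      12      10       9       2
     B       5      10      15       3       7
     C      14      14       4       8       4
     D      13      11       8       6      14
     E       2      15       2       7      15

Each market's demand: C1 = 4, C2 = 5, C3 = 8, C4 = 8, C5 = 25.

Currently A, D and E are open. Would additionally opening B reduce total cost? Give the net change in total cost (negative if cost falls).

Yes — net change −10 (cost falls by 10).

Current service cost with {A, D, E}: 177.
Adding B: each market re-picks its cheapest; new service cost 148, saving 29.
Extra fixed cost: 19. Net change = 19 − 29 = -10.
(Totals: 505 → 495.)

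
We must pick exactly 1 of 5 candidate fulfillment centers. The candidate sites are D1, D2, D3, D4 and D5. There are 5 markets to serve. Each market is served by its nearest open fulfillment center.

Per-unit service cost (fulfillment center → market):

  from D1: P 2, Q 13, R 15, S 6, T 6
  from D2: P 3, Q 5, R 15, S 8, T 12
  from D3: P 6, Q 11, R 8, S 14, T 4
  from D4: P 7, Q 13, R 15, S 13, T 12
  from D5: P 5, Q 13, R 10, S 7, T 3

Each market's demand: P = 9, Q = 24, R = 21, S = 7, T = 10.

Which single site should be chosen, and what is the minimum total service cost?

With exactly 1 open, each market uses its cheapest among the chosen.
{D3}: P→D3 6·9=54, Q→D3 11·24=264, R→D3 8·21=168, S→D3 14·7=98, T→D3 4·10=40. Service cost 624.
{D2}: service cost 638
{D5}: service cost 646
Among all 5 size-1 choices, {D3} is lowest.

Choose D3 only; total service cost 624.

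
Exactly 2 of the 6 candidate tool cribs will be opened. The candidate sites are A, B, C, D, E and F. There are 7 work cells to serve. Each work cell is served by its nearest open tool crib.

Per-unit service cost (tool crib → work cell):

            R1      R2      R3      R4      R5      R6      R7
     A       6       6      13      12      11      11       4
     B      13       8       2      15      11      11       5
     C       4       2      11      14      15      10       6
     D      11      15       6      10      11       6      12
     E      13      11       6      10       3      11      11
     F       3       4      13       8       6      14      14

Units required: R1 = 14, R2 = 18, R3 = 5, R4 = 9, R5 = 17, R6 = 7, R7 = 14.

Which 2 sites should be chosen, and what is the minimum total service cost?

Choose C and E; total service cost 417.

With exactly 2 open, each work cell uses its cheapest among the chosen.
{C, E}: R1→C 4·14=56, R2→C 2·18=36, R3→E 6·5=30, R4→E 10·9=90, R5→E 3·17=51, R6→C 10·7=70, R7→C 6·14=84. Service cost 417.
{B, F}: service cost 445
{C, F}: service cost 461
Among all 15 size-2 choices, {C, E} is lowest.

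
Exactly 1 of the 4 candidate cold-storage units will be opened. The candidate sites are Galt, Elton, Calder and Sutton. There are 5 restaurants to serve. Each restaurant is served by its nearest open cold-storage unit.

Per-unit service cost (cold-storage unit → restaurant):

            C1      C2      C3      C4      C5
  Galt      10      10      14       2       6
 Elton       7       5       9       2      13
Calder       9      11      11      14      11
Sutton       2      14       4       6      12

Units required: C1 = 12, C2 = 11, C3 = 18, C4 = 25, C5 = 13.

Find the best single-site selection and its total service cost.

Choose Elton only; total service cost 520.

With exactly 1 open, each restaurant uses its cheapest among the chosen.
{Elton}: C1→Elton 7·12=84, C2→Elton 5·11=55, C3→Elton 9·18=162, C4→Elton 2·25=50, C5→Elton 13·13=169. Service cost 520.
{Sutton}: service cost 556
{Galt}: service cost 610
Among all 4 size-1 choices, {Elton} is lowest.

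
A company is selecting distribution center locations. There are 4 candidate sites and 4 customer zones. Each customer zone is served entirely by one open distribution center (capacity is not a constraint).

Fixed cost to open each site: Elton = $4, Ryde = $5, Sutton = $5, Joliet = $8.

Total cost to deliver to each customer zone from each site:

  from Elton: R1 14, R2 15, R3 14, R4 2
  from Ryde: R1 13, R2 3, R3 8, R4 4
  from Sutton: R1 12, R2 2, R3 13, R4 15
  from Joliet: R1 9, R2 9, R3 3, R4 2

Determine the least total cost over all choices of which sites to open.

For any fixed open set, each customer zone goes to its cheapest open site; total = fixed + service.
{Sutton, Joliet}: R1→Joliet 9, R2→Sutton 2, R3→Joliet 3, R4→Joliet 2. Service 16; fixed 13; total 29.
{Ryde, Joliet}: R1→Joliet 9, R2→Ryde 3, R3→Joliet 3, R4→Joliet 2. Service 17; fixed 13; total 30.
{Joliet}: service 23 + fixed 8 = 31
{Elton, Ryde, Sutton, Joliet}: service 16 + fixed 22 = 38
No other subset beats 29.

Minimum total cost: 29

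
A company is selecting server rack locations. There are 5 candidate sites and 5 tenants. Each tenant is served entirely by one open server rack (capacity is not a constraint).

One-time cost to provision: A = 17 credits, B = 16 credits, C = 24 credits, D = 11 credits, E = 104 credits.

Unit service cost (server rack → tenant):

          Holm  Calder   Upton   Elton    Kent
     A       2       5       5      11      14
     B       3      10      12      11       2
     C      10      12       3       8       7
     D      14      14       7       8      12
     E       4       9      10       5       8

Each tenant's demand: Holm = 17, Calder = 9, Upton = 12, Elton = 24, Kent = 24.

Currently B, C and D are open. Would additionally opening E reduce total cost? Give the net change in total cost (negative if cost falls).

Current service cost with {B, C, D}: 417.
Adding E: each tenant re-picks its cheapest; new service cost 336, saving 81.
Extra fixed cost: 104. Net change = 104 − 81 = 23.
(Totals: 468 → 491.)

No — net change +23 (cost rises by 23).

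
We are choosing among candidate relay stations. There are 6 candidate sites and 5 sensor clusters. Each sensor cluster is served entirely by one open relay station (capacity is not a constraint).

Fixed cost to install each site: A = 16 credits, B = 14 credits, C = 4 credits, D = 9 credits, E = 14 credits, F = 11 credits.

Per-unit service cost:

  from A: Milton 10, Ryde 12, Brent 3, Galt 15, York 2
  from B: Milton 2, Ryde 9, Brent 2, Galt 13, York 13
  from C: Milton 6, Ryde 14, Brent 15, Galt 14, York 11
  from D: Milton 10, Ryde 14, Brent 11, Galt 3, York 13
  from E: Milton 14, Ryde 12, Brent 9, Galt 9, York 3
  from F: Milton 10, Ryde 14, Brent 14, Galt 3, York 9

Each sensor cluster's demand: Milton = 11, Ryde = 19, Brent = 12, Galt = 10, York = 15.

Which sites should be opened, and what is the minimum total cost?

Open A, B and D; minimum total cost 316.

For any fixed open set, each sensor cluster goes to its cheapest open site; total = fixed + service.
{A, B, D}: Milton→B 2·11=22, Ryde→B 9·19=171, Brent→B 2·12=24, Galt→D 3·10=30, York→A 2·15=30. Service 277; fixed 39; total 316.
{A, B, F}: service 277 + fixed 41 = 318
{A, B, C, D}: service 277 + fixed 43 = 320
{A, B, C, D, E, F}: service 277 + fixed 68 = 345
No other subset beats 316.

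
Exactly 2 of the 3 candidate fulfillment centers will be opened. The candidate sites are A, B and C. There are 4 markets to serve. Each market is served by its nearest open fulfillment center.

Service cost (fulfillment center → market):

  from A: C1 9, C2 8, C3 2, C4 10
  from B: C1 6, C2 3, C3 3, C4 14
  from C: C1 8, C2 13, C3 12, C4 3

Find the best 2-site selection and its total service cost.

Choose B and C; total service cost 15.

With exactly 2 open, each market uses its cheapest among the chosen.
{B, C}: C1→B 6, C2→B 3, C3→B 3, C4→C 3. Service cost 15.
{A, B}: service cost 21
{A, C}: service cost 21
Among all 3 size-2 choices, {B, C} is lowest.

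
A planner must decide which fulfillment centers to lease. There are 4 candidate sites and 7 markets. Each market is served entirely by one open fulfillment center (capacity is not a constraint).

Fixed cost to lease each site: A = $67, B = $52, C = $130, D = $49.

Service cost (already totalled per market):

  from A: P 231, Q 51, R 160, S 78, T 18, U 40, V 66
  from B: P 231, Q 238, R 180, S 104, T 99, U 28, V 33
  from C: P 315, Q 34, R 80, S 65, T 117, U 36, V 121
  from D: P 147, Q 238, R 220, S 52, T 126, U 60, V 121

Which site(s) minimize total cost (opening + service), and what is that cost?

For any fixed open set, each market goes to its cheapest open site; total = fixed + service.
{A, D}: P→D 147, Q→A 51, R→A 160, S→D 52, T→A 18, U→A 40, V→A 66. Service 534; fixed 116; total 650.
{A, B, D}: service 489 + fixed 168 = 657
{A, C, D}: service 433 + fixed 246 = 679
{A, B, C, D}: P→D 147, Q→C 34, R→C 80, S→D 52, T→A 18, U→B 28, V→B 33. Service 392; fixed 298; total 690.
(All 15 nonempty subsets were checked; A and D is lowest.)

Open A and D; minimum total cost 650.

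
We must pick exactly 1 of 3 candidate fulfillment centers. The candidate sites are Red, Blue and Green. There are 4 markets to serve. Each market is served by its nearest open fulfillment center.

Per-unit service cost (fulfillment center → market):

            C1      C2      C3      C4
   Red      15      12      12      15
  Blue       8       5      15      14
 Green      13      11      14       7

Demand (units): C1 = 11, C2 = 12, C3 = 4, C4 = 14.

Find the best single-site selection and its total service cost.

Choose Blue only; total service cost 404.

With exactly 1 open, each market uses its cheapest among the chosen.
{Blue}: C1→Blue 8·11=88, C2→Blue 5·12=60, C3→Blue 15·4=60, C4→Blue 14·14=196. Service cost 404.
{Green}: service cost 429
{Red}: service cost 567
Among all 3 size-1 choices, {Blue} is lowest.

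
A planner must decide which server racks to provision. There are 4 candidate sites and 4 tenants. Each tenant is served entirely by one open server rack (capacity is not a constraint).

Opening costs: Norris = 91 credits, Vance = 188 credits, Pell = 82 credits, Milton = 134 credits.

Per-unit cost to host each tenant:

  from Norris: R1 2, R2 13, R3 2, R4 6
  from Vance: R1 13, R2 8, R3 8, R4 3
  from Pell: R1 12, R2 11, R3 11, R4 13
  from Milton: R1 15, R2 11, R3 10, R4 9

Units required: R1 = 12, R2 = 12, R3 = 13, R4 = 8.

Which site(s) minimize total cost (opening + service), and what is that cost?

Open Norris only; minimum total cost 345.

For any fixed open set, each tenant goes to its cheapest open site; total = fixed + service.
{Norris}: R1→Norris 2·12=24, R2→Norris 13·12=156, R3→Norris 2·13=26, R4→Norris 6·8=48. Service 254; fixed 91; total 345.
{Norris, Pell}: service 230 + fixed 173 = 403
{Norris, Vance}: R1→Norris 2·12=24, R2→Vance 8·12=96, R3→Norris 2·13=26, R4→Vance 3·8=24. Service 170; fixed 279; total 449.
{Norris, Vance, Pell, Milton}: R1→Norris 2·12=24, R2→Vance 8·12=96, R3→Norris 2·13=26, R4→Vance 3·8=24. Service 170; fixed 495; total 665.
No other subset beats 345.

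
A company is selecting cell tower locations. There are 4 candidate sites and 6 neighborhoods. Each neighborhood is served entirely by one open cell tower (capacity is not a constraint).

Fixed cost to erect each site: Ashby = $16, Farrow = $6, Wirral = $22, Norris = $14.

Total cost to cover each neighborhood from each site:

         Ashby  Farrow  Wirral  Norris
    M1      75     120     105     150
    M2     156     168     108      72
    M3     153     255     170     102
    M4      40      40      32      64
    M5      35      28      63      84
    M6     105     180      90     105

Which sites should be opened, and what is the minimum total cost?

For any fixed open set, each neighborhood goes to its cheapest open site; total = fixed + service.
{Ashby, Farrow, Wirral, Norris}: M1→Ashby 75, M2→Norris 72, M3→Norris 102, M4→Wirral 32, M5→Farrow 28, M6→Wirral 90. Service 399; fixed 58; total 457.
{Ashby, Farrow, Norris}: service 422 + fixed 36 = 458
{Ashby, Wirral, Norris}: service 406 + fixed 52 = 458
{Farrow}: service 791 + fixed 6 = 797
No other subset beats 457.

Open Ashby, Farrow, Wirral and Norris; minimum total cost 457.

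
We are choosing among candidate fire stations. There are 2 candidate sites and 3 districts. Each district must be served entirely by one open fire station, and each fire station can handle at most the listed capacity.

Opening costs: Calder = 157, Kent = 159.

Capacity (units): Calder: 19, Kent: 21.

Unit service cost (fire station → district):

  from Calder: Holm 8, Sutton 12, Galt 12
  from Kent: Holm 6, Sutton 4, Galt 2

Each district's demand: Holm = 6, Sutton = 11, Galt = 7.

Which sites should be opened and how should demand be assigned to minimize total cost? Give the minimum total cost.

Minimum total cost: 422

Open {Calder, Kent}: Holm→Calder 8·6=48, Sutton→Kent 4·11=44, Galt→Kent 2·7=14.
Loads: Calder carries 6/19, Kent carries 18/21. Service 106; fixed 316; total 422.
Next best feasible plan costs 480.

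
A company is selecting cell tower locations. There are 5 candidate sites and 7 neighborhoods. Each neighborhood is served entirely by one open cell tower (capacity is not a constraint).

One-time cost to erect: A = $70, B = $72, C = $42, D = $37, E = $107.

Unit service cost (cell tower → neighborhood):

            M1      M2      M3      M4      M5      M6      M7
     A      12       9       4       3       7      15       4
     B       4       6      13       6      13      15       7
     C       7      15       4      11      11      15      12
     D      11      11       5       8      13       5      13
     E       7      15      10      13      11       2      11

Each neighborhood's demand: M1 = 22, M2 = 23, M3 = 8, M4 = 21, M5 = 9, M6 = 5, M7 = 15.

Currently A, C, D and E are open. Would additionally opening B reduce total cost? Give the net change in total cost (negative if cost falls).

Current service cost with {A, C, D, E}: 589.
Adding B: each neighborhood re-picks its cheapest; new service cost 454, saving 135.
Extra fixed cost: 72. Net change = 72 − 135 = -63.
(Totals: 845 → 782.)

Yes — net change −63 (cost falls by 63).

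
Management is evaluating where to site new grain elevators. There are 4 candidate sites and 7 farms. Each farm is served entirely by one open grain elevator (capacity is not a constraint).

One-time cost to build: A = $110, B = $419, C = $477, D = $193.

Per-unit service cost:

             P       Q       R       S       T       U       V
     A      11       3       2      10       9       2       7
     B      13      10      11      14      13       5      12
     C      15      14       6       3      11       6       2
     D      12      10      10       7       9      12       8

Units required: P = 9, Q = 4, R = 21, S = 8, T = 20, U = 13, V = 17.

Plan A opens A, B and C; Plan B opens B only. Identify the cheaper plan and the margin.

Plan A: {A, B, C}: P→A 11·9=99, Q→A 3·4=12, R→A 2·21=42, S→C 3·8=24, T→A 9·20=180, U→A 2·13=26, V→C 2·17=34. Service 417; fixed 1006; total 1423.
Plan B: {B}: P→B 13·9=117, Q→B 10·4=40, R→B 11·21=231, S→B 14·8=112, T→B 13·20=260, U→B 5·13=65, V→B 12·17=204. Service 1029; fixed 419; total 1448.
Difference: |1423 − 1448| = 25.

Plan A is cheaper by 25.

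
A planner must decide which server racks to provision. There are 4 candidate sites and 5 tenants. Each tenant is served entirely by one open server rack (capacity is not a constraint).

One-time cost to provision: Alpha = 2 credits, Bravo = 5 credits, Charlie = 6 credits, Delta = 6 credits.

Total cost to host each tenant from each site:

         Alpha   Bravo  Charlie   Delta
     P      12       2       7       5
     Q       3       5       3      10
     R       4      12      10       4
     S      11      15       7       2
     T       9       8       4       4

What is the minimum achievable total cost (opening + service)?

Minimum total cost: 26

For any fixed open set, each tenant goes to its cheapest open site; total = fixed + service.
{Alpha, Delta}: P→Delta 5, Q→Alpha 3, R→Alpha 4, S→Delta 2, T→Delta 4. Service 18; fixed 8; total 26.
{Alpha, Bravo, Delta}: P→Bravo 2, Q→Alpha 3, R→Alpha 4, S→Delta 2, T→Delta 4. Service 15; fixed 13; total 28.
{Bravo, Delta}: service 17 + fixed 11 = 28
{Alpha, Bravo, Charlie, Delta}: P→Bravo 2, Q→Alpha 3, R→Alpha 4, S→Delta 2, T→Charlie 4. Service 15; fixed 19; total 34.
No other subset beats 26.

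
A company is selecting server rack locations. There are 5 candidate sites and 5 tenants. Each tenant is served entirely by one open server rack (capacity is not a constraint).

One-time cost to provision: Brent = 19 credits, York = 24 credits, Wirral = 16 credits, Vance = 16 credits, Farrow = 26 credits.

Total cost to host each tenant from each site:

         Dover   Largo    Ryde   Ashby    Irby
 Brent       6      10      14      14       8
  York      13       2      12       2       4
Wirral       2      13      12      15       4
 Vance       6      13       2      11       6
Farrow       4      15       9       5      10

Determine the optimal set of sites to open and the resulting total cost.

For any fixed open set, each tenant goes to its cheapest open site; total = fixed + service.
{Vance}: Dover→Vance 6, Largo→Vance 13, Ryde→Vance 2, Ashby→Vance 11, Irby→Vance 6. Service 38; fixed 16; total 54.
{York, Vance}: Dover→Vance 6, Largo→York 2, Ryde→Vance 2, Ashby→York 2, Irby→York 4. Service 16; fixed 40; total 56.
{York}: service 33 + fixed 24 = 57
{Brent, York, Wirral, Vance, Farrow}: service 12 + fixed 101 = 113
No other subset beats 54.

Open Vance only; minimum total cost 54.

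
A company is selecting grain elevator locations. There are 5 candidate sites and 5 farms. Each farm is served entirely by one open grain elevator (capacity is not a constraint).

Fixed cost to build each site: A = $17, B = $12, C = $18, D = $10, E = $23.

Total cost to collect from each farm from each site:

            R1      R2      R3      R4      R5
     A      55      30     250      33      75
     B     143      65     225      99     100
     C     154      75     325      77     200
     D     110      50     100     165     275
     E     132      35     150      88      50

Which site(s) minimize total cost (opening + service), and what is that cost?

For any fixed open set, each farm goes to its cheapest open site; total = fixed + service.
{A, D, E}: R1→A 55, R2→A 30, R3→D 100, R4→A 33, R5→E 50. Service 268; fixed 50; total 318.
{A, D}: R1→A 55, R2→A 30, R3→D 100, R4→A 33, R5→A 75. Service 293; fixed 27; total 320.
{A, B, D, E}: R1→A 55, R2→A 30, R3→D 100, R4→A 33, R5→E 50. Service 268; fixed 62; total 330.
{A, B, C, D, E}: service 268 + fixed 80 = 348
No other subset beats 318.

Open A, D and E; minimum total cost 318.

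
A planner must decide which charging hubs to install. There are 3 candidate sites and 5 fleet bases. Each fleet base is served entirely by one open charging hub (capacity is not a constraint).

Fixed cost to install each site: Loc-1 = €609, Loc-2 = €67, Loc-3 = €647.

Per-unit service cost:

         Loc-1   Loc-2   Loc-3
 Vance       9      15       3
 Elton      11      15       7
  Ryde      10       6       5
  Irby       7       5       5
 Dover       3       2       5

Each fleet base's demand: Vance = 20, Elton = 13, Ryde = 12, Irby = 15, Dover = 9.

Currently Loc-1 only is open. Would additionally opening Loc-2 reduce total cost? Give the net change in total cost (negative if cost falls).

Current service cost with {Loc-1}: 575.
Adding Loc-2: each fleet base re-picks its cheapest; new service cost 488, saving 87.
Extra fixed cost: 67. Net change = 67 − 87 = -20.
(Totals: 1184 → 1164.)

Yes — net change −20 (cost falls by 20).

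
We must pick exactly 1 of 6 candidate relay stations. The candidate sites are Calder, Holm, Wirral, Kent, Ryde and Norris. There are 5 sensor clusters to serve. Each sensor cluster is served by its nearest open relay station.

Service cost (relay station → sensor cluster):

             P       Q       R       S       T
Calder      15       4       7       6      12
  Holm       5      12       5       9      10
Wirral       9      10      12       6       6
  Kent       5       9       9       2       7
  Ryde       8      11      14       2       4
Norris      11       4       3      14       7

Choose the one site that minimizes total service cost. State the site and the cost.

With exactly 1 open, each sensor cluster uses its cheapest among the chosen.
{Kent}: P→Kent 5, Q→Kent 9, R→Kent 9, S→Kent 2, T→Kent 7. Service cost 32.
{Ryde}: service cost 39
{Norris}: service cost 39
Among all 6 size-1 choices, {Kent} is lowest.

Choose Kent only; total service cost 32.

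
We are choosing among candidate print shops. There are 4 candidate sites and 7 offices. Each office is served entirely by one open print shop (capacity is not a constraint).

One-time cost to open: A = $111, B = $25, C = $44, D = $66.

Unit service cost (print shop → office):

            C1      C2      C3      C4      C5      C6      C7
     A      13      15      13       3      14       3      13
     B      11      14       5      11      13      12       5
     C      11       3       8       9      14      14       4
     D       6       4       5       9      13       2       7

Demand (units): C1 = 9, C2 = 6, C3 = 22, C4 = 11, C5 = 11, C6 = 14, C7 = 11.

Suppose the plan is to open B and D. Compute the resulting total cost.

Each office is assigned to its cheapest site among the open ones.
{B, D}: C1→D 6·9=54, C2→D 4·6=24, C3→B 5·22=110, C4→D 9·11=99, C5→B 13·11=143, C6→D 2·14=28, C7→B 5·11=55. Service 513; fixed 91; total 604.

Total cost: 604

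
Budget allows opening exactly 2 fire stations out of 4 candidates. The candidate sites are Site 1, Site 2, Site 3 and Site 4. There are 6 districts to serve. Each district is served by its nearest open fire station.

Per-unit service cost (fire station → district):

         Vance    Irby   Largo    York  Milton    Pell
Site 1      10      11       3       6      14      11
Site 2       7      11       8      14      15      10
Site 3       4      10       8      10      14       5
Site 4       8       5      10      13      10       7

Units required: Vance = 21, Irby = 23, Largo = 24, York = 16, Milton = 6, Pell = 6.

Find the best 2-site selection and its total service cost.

With exactly 2 open, each district uses its cheapest among the chosen.
{Site 1, Site 4}: Vance→Site 4 8·21=168, Irby→Site 4 5·23=115, Largo→Site 1 3·24=72, York→Site 1 6·16=96, Milton→Site 4 10·6=60, Pell→Site 4 7·6=42. Service cost 553.
{Site 1, Site 3}: service cost 596
{Site 3, Site 4}: service cost 641
Among all 6 size-2 choices, {Site 1, Site 4} is lowest.

Choose Site 1 and Site 4; total service cost 553.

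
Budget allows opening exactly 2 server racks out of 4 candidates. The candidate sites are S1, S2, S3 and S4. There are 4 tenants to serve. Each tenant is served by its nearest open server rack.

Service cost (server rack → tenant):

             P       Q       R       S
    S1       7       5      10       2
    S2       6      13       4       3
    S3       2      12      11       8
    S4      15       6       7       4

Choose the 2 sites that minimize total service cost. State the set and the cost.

With exactly 2 open, each tenant uses its cheapest among the chosen.
{S1, S2}: P→S2 6, Q→S1 5, R→S2 4, S→S1 2. Service cost 17.
{S1, S3}: service cost 19
{S2, S4}: service cost 19
Among all 6 size-2 choices, {S1, S2} is lowest.

Choose S1 and S2; total service cost 17.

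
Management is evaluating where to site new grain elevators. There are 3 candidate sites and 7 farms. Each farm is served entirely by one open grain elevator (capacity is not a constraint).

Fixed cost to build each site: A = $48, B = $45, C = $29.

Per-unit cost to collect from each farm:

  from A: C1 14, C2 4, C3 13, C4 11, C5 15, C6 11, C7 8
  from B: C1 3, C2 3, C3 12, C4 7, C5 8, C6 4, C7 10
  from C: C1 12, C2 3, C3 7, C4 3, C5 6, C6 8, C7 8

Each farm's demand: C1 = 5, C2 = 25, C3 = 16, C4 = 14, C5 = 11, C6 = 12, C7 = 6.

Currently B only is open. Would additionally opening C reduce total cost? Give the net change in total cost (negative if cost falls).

Yes — net change −141 (cost falls by 141).

Current service cost with {B}: 576.
Adding C: each farm re-picks its cheapest; new service cost 406, saving 170.
Extra fixed cost: 29. Net change = 29 − 170 = -141.
(Totals: 621 → 480.)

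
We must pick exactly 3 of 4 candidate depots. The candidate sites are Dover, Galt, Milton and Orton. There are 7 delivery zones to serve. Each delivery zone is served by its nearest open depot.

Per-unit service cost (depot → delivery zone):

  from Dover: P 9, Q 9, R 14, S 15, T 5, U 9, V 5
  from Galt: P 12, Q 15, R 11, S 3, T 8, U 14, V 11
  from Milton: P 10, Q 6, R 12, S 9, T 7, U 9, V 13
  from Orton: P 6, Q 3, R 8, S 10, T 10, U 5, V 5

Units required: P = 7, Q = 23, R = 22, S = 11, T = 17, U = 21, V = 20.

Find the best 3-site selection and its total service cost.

With exactly 3 open, each delivery zone uses its cheapest among the chosen.
{Dover, Galt, Orton}: P→Orton 6·7=42, Q→Orton 3·23=69, R→Orton 8·22=176, S→Galt 3·11=33, T→Dover 5·17=85, U→Orton 5·21=105, V→Dover 5·20=100. Service cost 610.
{Galt, Milton, Orton}: service cost 644
{Dover, Milton, Orton}: service cost 676
Among all 4 size-3 choices, {Dover, Galt, Orton} is lowest.

Choose Dover, Galt and Orton; total service cost 610.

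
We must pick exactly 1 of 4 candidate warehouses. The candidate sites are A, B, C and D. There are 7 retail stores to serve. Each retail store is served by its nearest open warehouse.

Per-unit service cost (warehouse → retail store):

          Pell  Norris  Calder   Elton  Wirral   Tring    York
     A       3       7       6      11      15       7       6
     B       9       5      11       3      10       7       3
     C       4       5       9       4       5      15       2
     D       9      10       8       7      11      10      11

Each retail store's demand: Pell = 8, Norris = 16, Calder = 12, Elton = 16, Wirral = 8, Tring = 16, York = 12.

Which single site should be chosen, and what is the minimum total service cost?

With exactly 1 open, each retail store uses its cheapest among the chosen.
{B}: Pell→B 9·8=72, Norris→B 5·16=80, Calder→B 11·12=132, Elton→B 3·16=48, Wirral→B 10·8=80, Tring→B 7·16=112, York→B 3·12=36. Service cost 560.
{C}: service cost 588
{A}: service cost 688
Among all 4 size-1 choices, {B} is lowest.

Choose B only; total service cost 560.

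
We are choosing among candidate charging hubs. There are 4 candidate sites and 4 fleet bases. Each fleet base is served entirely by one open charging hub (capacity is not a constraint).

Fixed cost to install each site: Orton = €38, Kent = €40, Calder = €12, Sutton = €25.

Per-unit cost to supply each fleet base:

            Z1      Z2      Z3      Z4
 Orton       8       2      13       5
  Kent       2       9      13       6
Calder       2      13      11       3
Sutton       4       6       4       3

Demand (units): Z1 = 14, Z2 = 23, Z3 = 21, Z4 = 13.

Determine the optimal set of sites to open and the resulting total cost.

Open Orton, Calder and Sutton; minimum total cost 272.

For any fixed open set, each fleet base goes to its cheapest open site; total = fixed + service.
{Orton, Calder, Sutton}: Z1→Calder 2·14=28, Z2→Orton 2·23=46, Z3→Sutton 4·21=84, Z4→Calder 3·13=39. Service 197; fixed 75; total 272.
{Orton, Sutton}: service 225 + fixed 63 = 288
{Orton, Kent, Sutton}: Z1→Kent 2·14=28, Z2→Orton 2·23=46, Z3→Sutton 4·21=84, Z4→Sutton 3·13=39. Service 197; fixed 103; total 300.
{Orton, Kent, Calder, Sutton}: service 197 + fixed 115 = 312
(All 15 nonempty subsets were checked; Orton, Calder and Sutton is lowest.)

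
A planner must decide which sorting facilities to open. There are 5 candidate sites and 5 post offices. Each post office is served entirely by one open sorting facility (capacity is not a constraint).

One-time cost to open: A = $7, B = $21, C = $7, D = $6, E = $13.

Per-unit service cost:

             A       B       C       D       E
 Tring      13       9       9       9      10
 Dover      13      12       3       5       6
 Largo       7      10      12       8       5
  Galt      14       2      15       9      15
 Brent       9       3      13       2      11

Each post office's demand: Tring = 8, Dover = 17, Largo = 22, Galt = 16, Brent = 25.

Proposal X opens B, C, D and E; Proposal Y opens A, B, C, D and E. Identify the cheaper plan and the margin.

Proposal X is cheaper by 7.

Proposal X: {B, C, D, E}: Tring→B 9·8=72, Dover→C 3·17=51, Largo→E 5·22=110, Galt→B 2·16=32, Brent→D 2·25=50. Service 315; fixed 47; total 362.
Proposal Y: {A, B, C, D, E}: Tring→B 9·8=72, Dover→C 3·17=51, Largo→E 5·22=110, Galt→B 2·16=32, Brent→D 2·25=50. Service 315; fixed 54; total 369.
Difference: |362 − 369| = 7.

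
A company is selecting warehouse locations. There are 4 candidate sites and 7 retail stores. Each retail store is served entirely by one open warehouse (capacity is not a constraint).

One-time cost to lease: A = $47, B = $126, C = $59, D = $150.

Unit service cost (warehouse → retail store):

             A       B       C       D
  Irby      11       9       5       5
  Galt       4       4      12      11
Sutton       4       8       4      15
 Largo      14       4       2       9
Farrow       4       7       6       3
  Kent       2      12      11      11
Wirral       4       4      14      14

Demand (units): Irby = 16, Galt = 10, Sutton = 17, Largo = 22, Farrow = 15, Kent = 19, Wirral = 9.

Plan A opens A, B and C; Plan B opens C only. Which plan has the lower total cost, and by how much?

Plan A: {A, B, C}: Irby→C 5·16=80, Galt→A 4·10=40, Sutton→A 4·17=68, Largo→C 2·22=44, Farrow→A 4·15=60, Kent→A 2·19=38, Wirral→A 4·9=36. Service 366; fixed 232; total 598.
Plan B: {C}: Irby→C 5·16=80, Galt→C 12·10=120, Sutton→C 4·17=68, Largo→C 2·22=44, Farrow→C 6·15=90, Kent→C 11·19=209, Wirral→C 14·9=126. Service 737; fixed 59; total 796.
Difference: |598 − 796| = 198.

Plan A is cheaper by 198.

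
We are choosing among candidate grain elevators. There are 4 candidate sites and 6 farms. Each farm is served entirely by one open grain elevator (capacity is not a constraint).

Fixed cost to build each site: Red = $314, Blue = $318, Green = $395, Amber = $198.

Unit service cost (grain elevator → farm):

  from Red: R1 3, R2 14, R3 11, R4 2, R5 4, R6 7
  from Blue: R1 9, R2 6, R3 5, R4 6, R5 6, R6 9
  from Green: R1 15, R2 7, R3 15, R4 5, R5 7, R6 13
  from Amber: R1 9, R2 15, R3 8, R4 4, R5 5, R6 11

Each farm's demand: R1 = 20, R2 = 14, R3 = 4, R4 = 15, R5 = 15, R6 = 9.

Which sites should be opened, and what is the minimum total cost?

Open Red only; minimum total cost 767.

For any fixed open set, each farm goes to its cheapest open site; total = fixed + service.
{Red}: R1→Red 3·20=60, R2→Red 14·14=196, R3→Red 11·4=44, R4→Red 2·15=30, R5→Red 4·15=60, R6→Red 7·9=63. Service 453; fixed 314; total 767.
{Amber}: R1→Amber 9·20=180, R2→Amber 15·14=210, R3→Amber 8·4=32, R4→Amber 4·15=60, R5→Amber 5·15=75, R6→Amber 11·9=99. Service 656; fixed 198; total 854.
{Blue}: service 545 + fixed 318 = 863
{Red, Blue, Green, Amber}: service 317 + fixed 1225 = 1542
No other subset beats 767.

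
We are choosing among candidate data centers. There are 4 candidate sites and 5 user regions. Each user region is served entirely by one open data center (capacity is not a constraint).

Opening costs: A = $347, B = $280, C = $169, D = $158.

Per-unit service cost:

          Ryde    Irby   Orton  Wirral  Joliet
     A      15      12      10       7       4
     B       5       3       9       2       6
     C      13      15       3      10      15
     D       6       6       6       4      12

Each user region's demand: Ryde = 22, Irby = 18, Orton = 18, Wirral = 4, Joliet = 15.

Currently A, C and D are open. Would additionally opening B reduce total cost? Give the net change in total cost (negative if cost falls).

Current service cost with {A, C, D}: 370.
Adding B: each user region re-picks its cheapest; new service cost 286, saving 84.
Extra fixed cost: 280. Net change = 280 − 84 = 196.
(Totals: 1044 → 1240.)

No — net change +196 (cost rises by 196).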